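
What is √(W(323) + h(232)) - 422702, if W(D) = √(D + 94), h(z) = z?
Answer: -422702 + √(232 + √417) ≈ -4.2269e+5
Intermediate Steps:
W(D) = √(94 + D)
√(W(323) + h(232)) - 422702 = √(√(94 + 323) + 232) - 422702 = √(√417 + 232) - 422702 = √(232 + √417) - 422702 = -422702 + √(232 + √417)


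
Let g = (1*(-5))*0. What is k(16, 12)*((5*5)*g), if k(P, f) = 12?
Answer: 0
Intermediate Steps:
g = 0 (g = -5*0 = 0)
k(16, 12)*((5*5)*g) = 12*((5*5)*0) = 12*(25*0) = 12*0 = 0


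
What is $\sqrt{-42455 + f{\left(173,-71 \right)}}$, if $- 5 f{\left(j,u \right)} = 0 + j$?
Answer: $\frac{4 i \sqrt{66390}}{5} \approx 206.13 i$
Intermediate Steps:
$f{\left(j,u \right)} = - \frac{j}{5}$ ($f{\left(j,u \right)} = - \frac{0 + j}{5} = - \frac{j}{5}$)
$\sqrt{-42455 + f{\left(173,-71 \right)}} = \sqrt{-42455 - \frac{173}{5}} = \sqrt{- \frac{212448}{5}} = \frac{4 i \sqrt{66390}}{5}$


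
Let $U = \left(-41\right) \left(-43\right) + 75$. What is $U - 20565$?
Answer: $-18727$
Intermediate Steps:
$U = 1838$ ($U = 1763 + 75 = 1838$)
$U - 20565 = 1838 - 20565 = -18727$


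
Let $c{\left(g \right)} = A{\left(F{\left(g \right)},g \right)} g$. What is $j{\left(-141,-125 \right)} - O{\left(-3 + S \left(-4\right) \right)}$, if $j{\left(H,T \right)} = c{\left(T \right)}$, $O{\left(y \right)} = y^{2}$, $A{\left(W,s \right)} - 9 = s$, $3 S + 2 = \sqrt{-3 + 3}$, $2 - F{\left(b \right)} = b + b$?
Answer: $\frac{130499}{9} \approx 14500.0$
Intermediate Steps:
$F{\left(b \right)} = 2 - 2 b$ ($F{\left(b \right)} = 2 - \left(b + b\right) = 2 - 2 b$)
$S = - \frac{2}{3}$ ($S = - \frac{2}{3} + \frac{\sqrt{-3 + 3}}{3} = - \frac{2}{3} + \frac{\sqrt{0}}{3} = - \frac{2}{3} + \frac{1}{3} \cdot 0 = - \frac{2}{3} + 0 = - \frac{2}{3} \approx -0.66667$)
$A{\left(W,s \right)} = 9 + s$
$c{\left(g \right)} = g \left(9 + g\right)$ ($c{\left(g \right)} = \left(9 + g\right) g = g \left(9 + g\right)$)
$j{\left(H,T \right)} = T \left(9 + T\right)$
$j{\left(-141,-125 \right)} - O{\left(-3 + S \left(-4\right) \right)} = - 125 \left(9 - 125\right) - \left(-3 - - \frac{8}{3}\right)^{2} = \left(-125\right) \left(-116\right) - \left(-3 + \frac{8}{3}\right)^{2} = 14500 - \left(- \frac{1}{3}\right)^{2} = 14500 - \frac{1}{9} = \frac{130499}{9}$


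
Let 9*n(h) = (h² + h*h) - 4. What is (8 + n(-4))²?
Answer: 10000/81 ≈ 123.46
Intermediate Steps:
n(h) = -4/9 + 2*h²/9 (n(h) = ((h² + h*h) - 4)/9 = ((h² + h²) - 4)/9 = (2*h² - 4)/9 = (-4 + 2*h²)/9 = -4/9 + 2*h²/9)
(8 + n(-4))² = (8 + (-4/9 + (2/9)*(-4)²))² = (8 + (-4/9 + (2/9)*16))² = (8 + (-4/9 + 32/9))² = (8 + 28/9)² = (100/9)² = 10000/81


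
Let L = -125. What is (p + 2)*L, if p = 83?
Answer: -10625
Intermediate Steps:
(p + 2)*L = (83 + 2)*(-125) = 85*(-125) = -10625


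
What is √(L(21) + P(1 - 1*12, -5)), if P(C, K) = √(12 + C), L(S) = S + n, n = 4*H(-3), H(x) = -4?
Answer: √6 ≈ 2.4495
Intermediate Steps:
n = -16 (n = 4*(-4) = -16)
L(S) = -16 + S (L(S) = S - 16 = -16 + S)
√(L(21) + P(1 - 1*12, -5)) = √((-16 + 21) + √(12 + (1 - 1*12))) = √(5 + √(12 + (1 - 12))) = √(5 + √(12 - 11)) = √(5 + √1) = √(5 + 1) = √6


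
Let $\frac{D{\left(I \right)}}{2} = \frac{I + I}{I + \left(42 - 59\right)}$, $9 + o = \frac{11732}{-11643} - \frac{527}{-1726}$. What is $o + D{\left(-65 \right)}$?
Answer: $- \frac{5381556913}{823928538} \approx -6.5316$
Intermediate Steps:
$o = - \frac{194975933}{20095818}$ ($o = -9 + \left(\frac{11732}{-11643} - \frac{527}{-1726}\right) = -9 + \left(11732 \left(- \frac{1}{11643}\right) - - \frac{527}{1726}\right) = -9 + \left(- \frac{11732}{11643} + \frac{527}{1726}\right) = -9 - \frac{14113571}{20095818} = - \frac{194975933}{20095818} \approx -9.7023$)
$D{\left(I \right)} = \frac{4 I}{-17 + I}$ ($D{\left(I \right)} = 2 \frac{I + I}{I + \left(42 - 59\right)} = 2 \frac{2 I}{I - 17} = 2 \frac{2 I}{-17 + I} = \frac{4 I}{-17 + I}$)
$o + D{\left(-65 \right)} = - \frac{194975933}{20095818} + 4 \left(-65\right) \frac{1}{-17 - 65} = - \frac{194975933}{20095818} + 4 \left(-65\right) \frac{1}{-82} = - \frac{194975933}{20095818} + 4 \left(-65\right) \left(- \frac{1}{82}\right) = - \frac{194975933}{20095818} + \frac{130}{41} = - \frac{5381556913}{823928538}$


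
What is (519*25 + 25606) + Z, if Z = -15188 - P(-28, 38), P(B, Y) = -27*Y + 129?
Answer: 24290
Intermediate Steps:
P(B, Y) = 129 - 27*Y
Z = -14291 (Z = -15188 - (129 - 27*38) = -15188 - (129 - 1026) = -15188 - 1*(-897) = -15188 + 897 = -14291)
(519*25 + 25606) + Z = (519*25 + 25606) - 14291 = (12975 + 25606) - 14291 = 38581 - 14291 = 24290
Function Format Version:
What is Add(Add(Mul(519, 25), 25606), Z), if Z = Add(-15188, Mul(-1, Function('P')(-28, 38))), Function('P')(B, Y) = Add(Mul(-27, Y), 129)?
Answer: 24290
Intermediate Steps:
Function('P')(B, Y) = Add(129, Mul(-27, Y))
Z = -14291 (Z = Add(-15188, Mul(-1, Add(129, Mul(-27, 38)))) = Add(-15188, Mul(-1, Add(129, -1026))) = Add(-15188, Mul(-1, -897)) = Add(-15188, 897) = -14291)
Add(Add(Mul(519, 25), 25606), Z) = Add(Add(Mul(519, 25), 25606), -14291) = Add(Add(12975, 25606), -14291) = Add(38581, -14291) = 24290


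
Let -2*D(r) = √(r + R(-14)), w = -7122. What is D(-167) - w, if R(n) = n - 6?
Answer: 7122 - I*√187/2 ≈ 7122.0 - 6.8374*I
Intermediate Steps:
R(n) = -6 + n
D(r) = -√(-20 + r)/2 (D(r) = -√(r + (-6 - 14))/2 = -√(r - 20)/2 = -√(-20 + r)/2)
D(-167) - w = -√(-20 - 167)/2 - 1*(-7122) = -I*√187/2 + 7122 = 7122 - I*√187/2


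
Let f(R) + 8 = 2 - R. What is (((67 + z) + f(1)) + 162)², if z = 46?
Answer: 71824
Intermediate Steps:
f(R) = -6 - R (f(R) = -8 + (2 - R) = -6 - R)
(((67 + z) + f(1)) + 162)² = (((67 + 46) + (-6 - 1*1)) + 162)² = ((113 + (-6 - 1)) + 162)² = ((113 - 7) + 162)² = (106 + 162)² = 268² = 71824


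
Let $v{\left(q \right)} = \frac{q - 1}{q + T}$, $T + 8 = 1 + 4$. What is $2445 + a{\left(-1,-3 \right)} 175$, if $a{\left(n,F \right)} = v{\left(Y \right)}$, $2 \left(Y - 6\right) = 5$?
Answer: $\frac{29520}{11} \approx 2683.6$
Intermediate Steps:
$T = -3$ ($T = -8 + \left(1 + 4\right) = -8 + 5 = -3$)
$Y = \frac{17}{2}$ ($Y = 6 + \frac{1}{2} \cdot 5 = 6 + \frac{5}{2} = \frac{17}{2} \approx 8.5$)
$v{\left(q \right)} = \frac{-1 + q}{-3 + q}$ ($v{\left(q \right)} = \frac{q - 1}{q - 3} = \frac{-1 + q}{-3 + q}$)
$a{\left(n,F \right)} = \frac{15}{11}$ ($a{\left(n,F \right)} = \frac{-1 + \frac{17}{2}}{-3 + \frac{17}{2}} = \frac{1}{\frac{11}{2}} \cdot \frac{15}{2} = \frac{2}{11} \cdot \frac{15}{2} = \frac{15}{11}$)
$2445 + a{\left(-1,-3 \right)} 175 = 2445 + \frac{15}{11} \cdot 175 = 2445 + \frac{2625}{11} = \frac{29520}{11}$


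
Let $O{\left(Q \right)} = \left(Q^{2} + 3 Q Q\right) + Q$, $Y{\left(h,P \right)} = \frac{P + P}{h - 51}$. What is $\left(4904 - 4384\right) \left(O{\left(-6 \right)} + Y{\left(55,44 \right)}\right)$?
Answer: $83200$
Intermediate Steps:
$Y{\left(h,P \right)} = \frac{2 P}{-51 + h}$
$O{\left(Q \right)} = Q + 4 Q^{2}$ ($O{\left(Q \right)} = \left(Q^{2} + 3 Q^{2}\right) + Q = 4 Q^{2} + Q = Q + 4 Q^{2}$)
$\left(4904 - 4384\right) \left(O{\left(-6 \right)} + Y{\left(55,44 \right)}\right) = \left(4904 - 4384\right) \left(- 6 \left(1 + 4 \left(-6\right)\right) + 2 \cdot 44 \frac{1}{-51 + 55}\right) = 520 \left(- 6 \left(1 - 24\right) + 2 \cdot 44 \cdot \frac{1}{4}\right) = 520 \left(\left(-6\right) \left(-23\right) + 2 \cdot 44 \cdot \frac{1}{4}\right) = 520 \left(138 + 22\right) = 520 \cdot 160 = 83200$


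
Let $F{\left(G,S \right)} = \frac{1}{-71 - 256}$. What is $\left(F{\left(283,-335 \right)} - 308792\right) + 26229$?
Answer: $- \frac{92398102}{327} \approx -2.8256 \cdot 10^{5}$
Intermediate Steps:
$F{\left(G,S \right)} = - \frac{1}{327}$ ($F{\left(G,S \right)} = \frac{1}{-327} = - \frac{1}{327}$)
$\left(F{\left(283,-335 \right)} - 308792\right) + 26229 = \left(- \frac{1}{327} - 308792\right) + 26229 = - \frac{100974985}{327} + 26229 = - \frac{92398102}{327}$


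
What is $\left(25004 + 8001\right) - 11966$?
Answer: $21039$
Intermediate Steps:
$\left(25004 + 8001\right) - 11966 = 33005 - 11966 = 21039$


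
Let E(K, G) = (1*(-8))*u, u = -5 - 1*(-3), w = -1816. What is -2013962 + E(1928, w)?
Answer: -2013946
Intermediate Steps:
u = -2 (u = -5 + 3 = -2)
E(K, G) = 16 (E(K, G) = (1*(-8))*(-2) = -8*(-2) = 16)
-2013962 + E(1928, w) = -2013962 + 16 = -2013946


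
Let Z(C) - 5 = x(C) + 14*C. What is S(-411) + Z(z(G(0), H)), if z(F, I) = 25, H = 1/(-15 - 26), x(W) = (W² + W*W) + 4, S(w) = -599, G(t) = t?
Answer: 1010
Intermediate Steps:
x(W) = 4 + 2*W² (x(W) = (W² + W²) + 4 = 2*W² + 4 = 4 + 2*W²)
H = -1/41 (H = 1/(-41) = -1/41 ≈ -0.024390)
Z(C) = 9 + 2*C² + 14*C (Z(C) = 5 + ((4 + 2*C²) + 14*C) = 5 + (4 + 2*C² + 14*C) = 9 + 2*C² + 14*C)
S(-411) + Z(z(G(0), H)) = -599 + (9 + 2*25² + 14*25) = -599 + (9 + 2*625 + 350) = -599 + (9 + 1250 + 350) = -599 + 1609 = 1010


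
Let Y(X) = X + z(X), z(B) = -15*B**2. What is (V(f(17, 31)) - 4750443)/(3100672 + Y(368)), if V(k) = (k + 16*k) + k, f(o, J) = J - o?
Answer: -1583397/356560 ≈ -4.4408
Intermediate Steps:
V(k) = 18*k (V(k) = 17*k + k = 18*k)
Y(X) = X - 15*X**2
(V(f(17, 31)) - 4750443)/(3100672 + Y(368)) = (18*(31 - 1*17) - 4750443)/(3100672 + 368*(1 - 15*368)) = (18*(31 - 17) - 4750443)/(3100672 + 368*(1 - 5520)) = (18*14 - 4750443)/(3100672 + 368*(-5519)) = (252 - 4750443)/(3100672 - 2030992) = -4750191/1069680 = -4750191*1/1069680 = -1583397/356560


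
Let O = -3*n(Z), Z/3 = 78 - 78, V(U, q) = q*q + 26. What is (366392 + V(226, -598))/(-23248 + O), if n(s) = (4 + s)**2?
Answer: -27847/896 ≈ -31.079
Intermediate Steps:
V(U, q) = 26 + q**2 (V(U, q) = q**2 + 26 = 26 + q**2)
Z = 0 (Z = 3*(78 - 78) = 3*0 = 0)
O = -48 (O = -3*(4 + 0)**2 = -3*4**2 = -3*16 = -48)
(366392 + V(226, -598))/(-23248 + O) = (366392 + (26 + (-598)**2))/(-23248 - 48) = (366392 + (26 + 357604))/(-23296) = (366392 + 357630)*(-1/23296) = 724022*(-1/23296) = -27847/896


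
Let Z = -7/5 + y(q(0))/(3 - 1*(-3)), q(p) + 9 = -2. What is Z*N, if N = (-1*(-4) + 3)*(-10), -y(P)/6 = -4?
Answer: -182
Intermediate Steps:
q(p) = -11 (q(p) = -9 - 2 = -11)
y(P) = 24 (y(P) = -6*(-4) = 24)
N = -70 (N = (4 + 3)*(-10) = 7*(-10) = -70)
Z = 13/5 (Z = -7/5 + 24/(3 - 1*(-3)) = -7*1/5 + 24/(3 + 3) = -7/5 + 24/6 = -7/5 + 24*(1/6) = -7/5 + 4 = 13/5 ≈ 2.6000)
Z*N = (13/5)*(-70) = -182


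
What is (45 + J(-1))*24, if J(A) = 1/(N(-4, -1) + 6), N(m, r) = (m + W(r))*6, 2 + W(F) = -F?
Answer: 1079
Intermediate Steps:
W(F) = -2 - F
N(m, r) = -12 - 6*r + 6*m (N(m, r) = (m + (-2 - r))*6 = (-2 + m - r)*6 = -12 - 6*r + 6*m)
J(A) = -1/24 (J(A) = 1/((-12 - 6*(-1) + 6*(-4)) + 6) = 1/((-12 + 6 - 24) + 6) = 1/(-30 + 6) = 1/(-24) = -1/24)
(45 + J(-1))*24 = (45 - 1/24)*24 = (1079/24)*24 = 1079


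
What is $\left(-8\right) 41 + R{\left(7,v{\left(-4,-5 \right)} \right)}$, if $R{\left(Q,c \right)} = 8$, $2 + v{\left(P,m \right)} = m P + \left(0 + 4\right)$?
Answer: $-320$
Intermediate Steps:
$v{\left(P,m \right)} = 2 + P m$ ($v{\left(P,m \right)} = -2 + \left(m P + \left(0 + 4\right)\right) = -2 + \left(P m + 4\right) = -2 + \left(4 + P m\right) = 2 + P m$)
$\left(-8\right) 41 + R{\left(7,v{\left(-4,-5 \right)} \right)} = \left(-8\right) 41 + 8 = -328 + 8 = -320$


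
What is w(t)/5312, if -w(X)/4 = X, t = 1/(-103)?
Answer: 1/136784 ≈ 7.3108e-6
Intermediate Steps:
t = -1/103 ≈ -0.0097087
w(X) = -4*X
w(t)/5312 = -4*(-1/103)/5312 = (4/103)*(1/5312) = 1/136784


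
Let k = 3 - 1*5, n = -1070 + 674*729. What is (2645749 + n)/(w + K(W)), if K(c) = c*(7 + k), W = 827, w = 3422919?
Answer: 3136025/3427054 ≈ 0.91508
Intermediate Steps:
n = 490276 (n = -1070 + 491346 = 490276)
k = -2 (k = 3 - 5 = -2)
K(c) = 5*c (K(c) = c*(7 - 2) = c*5 = 5*c)
(2645749 + n)/(w + K(W)) = (2645749 + 490276)/(3422919 + 5*827) = 3136025/(3422919 + 4135) = 3136025/3427054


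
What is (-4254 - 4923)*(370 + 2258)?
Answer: -24117156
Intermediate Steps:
(-4254 - 4923)*(370 + 2258) = -9177*2628 = -24117156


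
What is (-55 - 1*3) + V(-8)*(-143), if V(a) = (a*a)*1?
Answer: -9210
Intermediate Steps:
V(a) = a**2 (V(a) = a**2*1 = a**2)
(-55 - 1*3) + V(-8)*(-143) = (-55 - 1*3) + (-8)**2*(-143) = (-55 - 3) + 64*(-143) = -58 - 9152 = -9210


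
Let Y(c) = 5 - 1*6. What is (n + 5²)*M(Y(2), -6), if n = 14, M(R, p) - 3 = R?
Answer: 78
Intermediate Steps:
Y(c) = -1 (Y(c) = 5 - 6 = -1)
M(R, p) = 3 + R
(n + 5²)*M(Y(2), -6) = (14 + 5²)*(3 - 1) = (14 + 25)*2 = 39*2 = 78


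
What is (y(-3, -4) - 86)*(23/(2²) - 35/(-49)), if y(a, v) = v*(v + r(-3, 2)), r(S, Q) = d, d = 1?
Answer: -6697/14 ≈ -478.36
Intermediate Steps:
r(S, Q) = 1
y(a, v) = v*(1 + v) (y(a, v) = v*(v + 1) = v*(1 + v))
(y(-3, -4) - 86)*(23/(2²) - 35/(-49)) = (-4*(1 - 4) - 86)*(23/(2²) - 35/(-49)) = (-4*(-3) - 86)*(23/4 - 35*(-1/49)) = (12 - 86)*(23*(¼) + 5/7) = -74*(23/4 + 5/7) = -74*181/28 = -6697/14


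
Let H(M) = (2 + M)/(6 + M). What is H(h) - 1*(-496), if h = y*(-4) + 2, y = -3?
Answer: 2484/5 ≈ 496.80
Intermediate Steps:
h = 14 (h = -3*(-4) + 2 = 12 + 2 = 14)
H(M) = (2 + M)/(6 + M)
H(h) - 1*(-496) = (2 + 14)/(6 + 14) - 1*(-496) = 16/20 + 496 = (1/20)*16 + 496 = 4/5 + 496 = 2484/5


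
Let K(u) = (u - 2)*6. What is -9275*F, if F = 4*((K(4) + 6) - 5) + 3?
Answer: -510125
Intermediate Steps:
K(u) = -12 + 6*u (K(u) = (-2 + u)*6 = -12 + 6*u)
F = 55 (F = 4*(((-12 + 6*4) + 6) - 5) + 3 = 4*(((-12 + 24) + 6) - 5) + 3 = 4*((12 + 6) - 5) + 3 = 4*(18 - 5) + 3 = 4*13 + 3 = 52 + 3 = 55)
-9275*F = -9275*55 = -510125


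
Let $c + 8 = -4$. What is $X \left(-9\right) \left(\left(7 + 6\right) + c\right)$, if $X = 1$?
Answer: $-9$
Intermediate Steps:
$c = -12$ ($c = -8 - 4 = -12$)
$X \left(-9\right) \left(\left(7 + 6\right) + c\right) = 1 \left(-9\right) \left(\left(7 + 6\right) - 12\right) = - 9 \left(13 - 12\right) = \left(-9\right) 1 = -9$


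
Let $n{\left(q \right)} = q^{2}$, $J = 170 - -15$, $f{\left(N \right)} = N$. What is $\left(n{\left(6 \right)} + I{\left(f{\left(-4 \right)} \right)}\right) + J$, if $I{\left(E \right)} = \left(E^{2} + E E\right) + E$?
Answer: $249$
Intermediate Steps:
$I{\left(E \right)} = E + 2 E^{2}$ ($I{\left(E \right)} = \left(E^{2} + E^{2}\right) + E = 2 E^{2} + E = E + 2 E^{2}$)
$J = 185$ ($J = 170 + 15 = 185$)
$\left(n{\left(6 \right)} + I{\left(f{\left(-4 \right)} \right)}\right) + J = \left(6^{2} - 4 \left(1 + 2 \left(-4\right)\right)\right) + 185 = \left(36 - 4 \left(1 - 8\right)\right) + 185 = \left(36 - -28\right) + 185 = \left(36 + 28\right) + 185 = 64 + 185 = 249$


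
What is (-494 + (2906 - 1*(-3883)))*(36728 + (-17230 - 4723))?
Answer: 93008625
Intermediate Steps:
(-494 + (2906 - 1*(-3883)))*(36728 + (-17230 - 4723)) = (-494 + (2906 + 3883))*(36728 - 21953) = (-494 + 6789)*14775 = 6295*14775 = 93008625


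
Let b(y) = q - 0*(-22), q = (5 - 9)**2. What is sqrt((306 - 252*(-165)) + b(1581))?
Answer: sqrt(41902) ≈ 204.70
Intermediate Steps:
q = 16 (q = (-4)**2 = 16)
b(y) = 16 (b(y) = 16 - 0*(-22) = 16 - 1*0 = 16 + 0 = 16)
sqrt((306 - 252*(-165)) + b(1581)) = sqrt((306 - 252*(-165)) + 16) = sqrt((306 + 41580) + 16) = sqrt(41886 + 16) = sqrt(41902)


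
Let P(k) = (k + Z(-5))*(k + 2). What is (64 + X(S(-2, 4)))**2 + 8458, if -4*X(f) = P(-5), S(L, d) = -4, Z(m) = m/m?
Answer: 12179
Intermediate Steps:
Z(m) = 1
P(k) = (1 + k)*(2 + k) (P(k) = (k + 1)*(k + 2) = (1 + k)*(2 + k))
X(f) = -3 (X(f) = -(2 + (-5)**2 + 3*(-5))/4 = -(2 + 25 - 15)/4 = -1/4*12 = -3)
(64 + X(S(-2, 4)))**2 + 8458 = (64 - 3)**2 + 8458 = 61**2 + 8458 = 3721 + 8458 = 12179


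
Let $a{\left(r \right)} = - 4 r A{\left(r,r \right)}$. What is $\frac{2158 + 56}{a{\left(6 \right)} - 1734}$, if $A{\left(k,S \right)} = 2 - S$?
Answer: $- \frac{123}{91} \approx -1.3516$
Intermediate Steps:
$a{\left(r \right)} = - 4 r \left(2 - r\right)$
$\frac{2158 + 56}{a{\left(6 \right)} - 1734} = \frac{2158 + 56}{4 \cdot 6 \left(-2 + 6\right) - 1734} = \frac{2214}{4 \cdot 6 \cdot 4 - 1734} = \frac{2214}{96 - 1734} = \frac{2214}{-1638} = 2214 \left(- \frac{1}{1638}\right) = - \frac{123}{91}$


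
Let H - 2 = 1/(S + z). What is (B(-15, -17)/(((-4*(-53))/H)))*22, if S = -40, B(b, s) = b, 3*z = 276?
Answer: -17325/5512 ≈ -3.1431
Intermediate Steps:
z = 92 (z = (1/3)*276 = 92)
H = 105/52 (H = 2 + 1/(-40 + 92) = 2 + 1/52 = 105/52 ≈ 2.0192)
(B(-15, -17)/(((-4*(-53))/H)))*22 = -15/((-4*(-53))/(105/52))*22 = -15/(212*(52/105))*22 = -15/11024/105*22 = -15*105/11024*22 = -1575/11024*22 = -17325/5512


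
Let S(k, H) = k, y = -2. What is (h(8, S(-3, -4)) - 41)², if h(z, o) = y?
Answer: 1849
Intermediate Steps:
h(z, o) = -2
(h(8, S(-3, -4)) - 41)² = (-2 - 41)² = (-43)² = 1849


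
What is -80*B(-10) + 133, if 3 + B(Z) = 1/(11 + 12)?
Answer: 8499/23 ≈ 369.52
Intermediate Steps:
B(Z) = -68/23 (B(Z) = -3 + 1/(11 + 12) = -3 + 1/23 = -68/23)
-80*B(-10) + 133 = -80*(-68/23) + 133 = 5440/23 + 133 = 8499/23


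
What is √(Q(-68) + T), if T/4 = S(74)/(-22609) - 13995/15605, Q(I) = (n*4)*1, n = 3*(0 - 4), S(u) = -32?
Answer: 2*I*√64207459497900043/70562689 ≈ 7.182*I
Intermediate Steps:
n = -12 (n = 3*(-4) = -12)
Q(I) = -48 (Q(I) = -12*4*1 = -48*1 = -48)
T = -252730876/70562689 (T = 4*(-32/(-22609) - 13995/15605) = 4*(-32*(-1/22609) - 13995*1/15605) = 4*(32/22609 - 2799/3121) = 4*(-63182719/70562689) = -252730876/70562689 ≈ -3.5816)
√(Q(-68) + T) = √(-48 - 252730876/70562689) = √(-3639739948/70562689) = 2*I*√64207459497900043/70562689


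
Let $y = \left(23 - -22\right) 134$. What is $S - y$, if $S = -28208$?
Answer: $-34238$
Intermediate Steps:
$y = 6030$ ($y = \left(23 + 22\right) 134 = 45 \cdot 134 = 6030$)
$S - y = -28208 - 6030 = -34238$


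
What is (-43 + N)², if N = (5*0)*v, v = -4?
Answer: 1849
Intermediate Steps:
N = 0 (N = (5*0)*(-4) = 0*(-4) = 0)
(-43 + N)² = (-43 + 0)² = (-43)² = 1849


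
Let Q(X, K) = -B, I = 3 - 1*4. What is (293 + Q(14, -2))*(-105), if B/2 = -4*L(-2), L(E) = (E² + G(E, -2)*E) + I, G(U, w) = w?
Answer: -36645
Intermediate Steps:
I = -1 (I = 3 - 4 = -1)
L(E) = -1 + E² - 2*E (L(E) = (E² - 2*E) - 1 = -1 + E² - 2*E)
B = -56 (B = 2*(-4*(-1 + (-2)² - 2*(-2))) = 2*(-4*(-1 + 4 + 4)) = 2*(-4*7) = 2*(-28) = -56)
Q(X, K) = 56 (Q(X, K) = -1*(-56) = 56)
(293 + Q(14, -2))*(-105) = (293 + 56)*(-105) = 349*(-105) = -36645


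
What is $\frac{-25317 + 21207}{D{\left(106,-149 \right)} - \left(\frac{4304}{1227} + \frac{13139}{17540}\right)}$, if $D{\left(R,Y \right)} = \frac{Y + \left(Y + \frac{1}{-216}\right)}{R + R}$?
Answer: $\frac{337539295540800}{465041477393} \approx 725.83$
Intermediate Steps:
$D{\left(R,Y \right)} = \frac{- \frac{1}{216} + 2 Y}{2 R}$ ($D{\left(R,Y \right)} = \frac{Y + \left(Y - \frac{1}{216}\right)}{2 R} = \left(Y + \left(- \frac{1}{216} + Y\right)\right) \frac{1}{2 R} = \left(- \frac{1}{216} + 2 Y\right) \frac{1}{2 R} = \frac{- \frac{1}{216} + 2 Y}{2 R}$)
$\frac{-25317 + 21207}{D{\left(106,-149 \right)} - \left(\frac{4304}{1227} + \frac{13139}{17540}\right)} = \frac{-25317 + 21207}{\frac{- \frac{1}{432} - 149}{106} - \left(\frac{4304}{1227} + \frac{13139}{17540}\right)} = - \frac{4110}{\frac{1}{106} \left(- \frac{64369}{432}\right) - \frac{91613713}{21521580}} = - \frac{4110}{- \frac{64369}{45792} - \frac{91613713}{21521580}} = - \frac{4110}{- \frac{465041477393}{82126349280}} = \left(-4110\right) \left(- \frac{82126349280}{465041477393}\right) = \frac{337539295540800}{465041477393}$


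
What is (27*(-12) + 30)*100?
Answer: -29400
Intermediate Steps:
(27*(-12) + 30)*100 = (-324 + 30)*100 = -294*100 = -29400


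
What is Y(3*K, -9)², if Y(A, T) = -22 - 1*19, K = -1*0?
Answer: 1681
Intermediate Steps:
K = 0
Y(A, T) = -41 (Y(A, T) = -22 - 19 = -41)
Y(3*K, -9)² = (-41)² = 1681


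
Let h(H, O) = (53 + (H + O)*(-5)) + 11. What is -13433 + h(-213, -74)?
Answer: -11934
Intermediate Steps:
h(H, O) = 64 - 5*H - 5*O (h(H, O) = (53 + (-5*H - 5*O)) + 11 = (53 - 5*H - 5*O) + 11 = 64 - 5*H - 5*O)
-13433 + h(-213, -74) = -13433 + (64 - 5*(-213) - 5*(-74)) = -13433 + (64 + 1065 + 370) = -13433 + 1499 = -11934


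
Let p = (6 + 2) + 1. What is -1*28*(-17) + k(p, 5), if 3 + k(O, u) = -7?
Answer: 466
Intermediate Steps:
p = 9 (p = 8 + 1 = 9)
k(O, u) = -10 (k(O, u) = -3 - 7 = -10)
-1*28*(-17) + k(p, 5) = -1*28*(-17) - 10 = -28*(-17) - 10 = 476 - 10 = 466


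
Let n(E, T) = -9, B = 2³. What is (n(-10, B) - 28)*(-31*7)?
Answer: 8029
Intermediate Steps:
B = 8
(n(-10, B) - 28)*(-31*7) = (-9 - 28)*(-31*7) = -37*(-217) = 8029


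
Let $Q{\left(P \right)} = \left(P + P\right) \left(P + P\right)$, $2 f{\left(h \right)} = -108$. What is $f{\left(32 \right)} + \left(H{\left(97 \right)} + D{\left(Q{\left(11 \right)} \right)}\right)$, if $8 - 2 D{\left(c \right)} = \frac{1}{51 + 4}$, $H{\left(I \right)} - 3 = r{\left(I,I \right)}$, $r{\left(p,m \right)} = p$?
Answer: $\frac{5499}{110} \approx 49.991$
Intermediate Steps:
$H{\left(I \right)} = 3 + I$
$f{\left(h \right)} = -54$ ($f{\left(h \right)} = \frac{1}{2} \left(-108\right) = -54$)
$Q{\left(P \right)} = 4 P^{2}$ ($Q{\left(P \right)} = 2 P 2 P = 4 P^{2}$)
$D{\left(c \right)} = \frac{439}{110}$ ($D{\left(c \right)} = 4 - \frac{1}{2 \left(51 + 4\right)} = 4 - \frac{1}{2 \cdot 55} = 4 - \frac{1}{110} = \frac{439}{110}$)
$f{\left(32 \right)} + \left(H{\left(97 \right)} + D{\left(Q{\left(11 \right)} \right)}\right) = -54 + \left(\left(3 + 97\right) + \frac{439}{110}\right) = -54 + \left(100 + \frac{439}{110}\right) = -54 + \frac{11439}{110} = \frac{5499}{110}$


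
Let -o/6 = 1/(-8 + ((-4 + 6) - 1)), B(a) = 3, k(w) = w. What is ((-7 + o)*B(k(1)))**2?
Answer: 16641/49 ≈ 339.61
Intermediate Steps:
o = 6/7 (o = -6/(-8 + ((-4 + 6) - 1)) = -6/(-8 + (2 - 1)) = -6/(-8 + 1) = -6/(-7) = -6*(-1/7) = 6/7 ≈ 0.85714)
((-7 + o)*B(k(1)))**2 = ((-7 + 6/7)*3)**2 = (-43/7*3)**2 = (-129/7)**2 = 16641/49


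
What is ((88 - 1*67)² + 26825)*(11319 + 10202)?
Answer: 586791586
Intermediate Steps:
((88 - 1*67)² + 26825)*(11319 + 10202) = ((88 - 67)² + 26825)*21521 = (21² + 26825)*21521 = (441 + 26825)*21521 = 27266*21521 = 586791586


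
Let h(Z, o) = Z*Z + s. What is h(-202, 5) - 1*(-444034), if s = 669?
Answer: 485507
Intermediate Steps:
h(Z, o) = 669 + Z**2 (h(Z, o) = Z*Z + 669 = Z**2 + 669 = 669 + Z**2)
h(-202, 5) - 1*(-444034) = (669 + (-202)**2) - 1*(-444034) = (669 + 40804) + 444034 = 41473 + 444034 = 485507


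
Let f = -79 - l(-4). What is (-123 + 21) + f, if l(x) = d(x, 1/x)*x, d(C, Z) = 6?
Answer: -157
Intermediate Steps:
l(x) = 6*x
f = -55 (f = -79 - 6*(-4) = -79 - 1*(-24) = -79 + 24 = -55)
(-123 + 21) + f = (-123 + 21) - 55 = -102 - 55 = -157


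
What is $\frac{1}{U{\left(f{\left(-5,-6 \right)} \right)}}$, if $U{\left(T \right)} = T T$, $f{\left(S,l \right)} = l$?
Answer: $\frac{1}{36} \approx 0.027778$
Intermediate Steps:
$U{\left(T \right)} = T^{2}$
$\frac{1}{U{\left(f{\left(-5,-6 \right)} \right)}} = \frac{1}{\left(-6\right)^{2}} = \frac{1}{36}$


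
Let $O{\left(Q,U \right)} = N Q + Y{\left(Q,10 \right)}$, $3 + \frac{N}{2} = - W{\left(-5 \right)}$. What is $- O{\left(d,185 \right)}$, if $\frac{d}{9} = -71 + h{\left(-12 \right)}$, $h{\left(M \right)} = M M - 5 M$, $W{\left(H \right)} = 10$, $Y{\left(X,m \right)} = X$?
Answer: $29925$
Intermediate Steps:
$h{\left(M \right)} = M^{2} - 5 M$
$N = -26$ ($N = -6 + 2 \left(\left(-1\right) 10\right) = -6 + 2 \left(-10\right) = -6 - 20 = -26$)
$d = 1197$ ($d = 9 \left(-71 - 12 \left(-5 - 12\right)\right) = 9 \left(-71 - -204\right) = 9 \left(-71 + 204\right) = 9 \cdot 133 = 1197$)
$O{\left(Q,U \right)} = - 25 Q$ ($O{\left(Q,U \right)} = - 26 Q + Q = - 25 Q$)
$- O{\left(d,185 \right)} = - \left(-25\right) 1197 = \left(-1\right) \left(-29925\right) = 29925$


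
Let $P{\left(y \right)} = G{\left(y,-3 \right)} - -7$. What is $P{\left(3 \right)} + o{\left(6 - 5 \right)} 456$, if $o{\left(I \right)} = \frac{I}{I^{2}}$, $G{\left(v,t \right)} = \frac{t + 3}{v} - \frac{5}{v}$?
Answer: $\frac{1384}{3} \approx 461.33$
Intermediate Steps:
$G{\left(v,t \right)} = - \frac{5}{v} + \frac{3 + t}{v}$ ($G{\left(v,t \right)} = \frac{3 + t}{v} - \frac{5}{v} = - \frac{5}{v} + \frac{3 + t}{v}$)
$P{\left(y \right)} = 7 - \frac{5}{y}$ ($P{\left(y \right)} = \frac{-2 - 3}{y} - -7 = \frac{1}{y} \left(-5\right) + 7 = - \frac{5}{y} + 7 = 7 - \frac{5}{y}$)
$o{\left(I \right)} = \frac{1}{I}$ ($o{\left(I \right)} = \frac{I}{I^{2}} = \frac{1}{I}$)
$P{\left(3 \right)} + o{\left(6 - 5 \right)} 456 = \left(7 - \frac{5}{3}\right) + \frac{1}{6 - 5} \cdot 456 = \left(7 - \frac{5}{3}\right) + 1^{-1} \cdot 456 = \frac{16}{3} + 1 \cdot 456 = \frac{16}{3} + 456 = \frac{1384}{3}$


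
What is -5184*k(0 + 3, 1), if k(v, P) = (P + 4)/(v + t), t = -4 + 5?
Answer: -6480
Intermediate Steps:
t = 1
k(v, P) = (4 + P)/(1 + v) (k(v, P) = (P + 4)/(v + 1) = (4 + P)/(1 + v))
-5184*k(0 + 3, 1) = -5184*(4 + 1)/(1 + (0 + 3)) = -5184*5/(1 + 3) = -5184*5/4 = -6480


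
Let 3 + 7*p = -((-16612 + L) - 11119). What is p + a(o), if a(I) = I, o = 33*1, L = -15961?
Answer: 43920/7 ≈ 6274.3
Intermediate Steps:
o = 33
p = 43689/7 (p = -3/7 + (-((-16612 - 15961) - 11119))/7 = -3/7 + (-(-32573 - 11119))/7 = -3/7 + (-1*(-43692))/7 = -3/7 + (⅐)*43692 = -3/7 + 43692/7 = 43689/7 ≈ 6241.3)
p + a(o) = 43689/7 + 33 = 43920/7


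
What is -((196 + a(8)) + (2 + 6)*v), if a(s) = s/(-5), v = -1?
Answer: -932/5 ≈ -186.40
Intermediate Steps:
a(s) = -s/5 (a(s) = s*(-⅕) = -s/5)
-((196 + a(8)) + (2 + 6)*v) = -((196 - ⅕*8) + (2 + 6)*(-1)) = -((196 - 8/5) + 8*(-1)) = -(972/5 - 8) = -1*932/5 = -932/5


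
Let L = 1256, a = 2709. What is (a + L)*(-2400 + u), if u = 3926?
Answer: 6050590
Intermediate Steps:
(a + L)*(-2400 + u) = (2709 + 1256)*(-2400 + 3926) = 3965*1526 = 6050590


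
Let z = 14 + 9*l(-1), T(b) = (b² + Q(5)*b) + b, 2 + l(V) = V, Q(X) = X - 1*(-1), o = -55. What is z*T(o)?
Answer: -34320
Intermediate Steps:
Q(X) = 1 + X (Q(X) = X + 1 = 1 + X)
l(V) = -2 + V
T(b) = b² + 7*b (T(b) = (b² + (1 + 5)*b) + b = (b² + 6*b) + b = b² + 7*b)
z = -13 (z = 14 + 9*(-2 - 1) = 14 + 9*(-3) = 14 - 27 = -13)
z*T(o) = -(-715)*(7 - 55) = -(-715)*(-48) = -13*2640 = -34320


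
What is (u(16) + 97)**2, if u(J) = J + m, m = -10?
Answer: 10609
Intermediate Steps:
u(J) = -10 + J (u(J) = J - 10 = -10 + J)
(u(16) + 97)**2 = ((-10 + 16) + 97)**2 = (6 + 97)**2 = 103**2 = 10609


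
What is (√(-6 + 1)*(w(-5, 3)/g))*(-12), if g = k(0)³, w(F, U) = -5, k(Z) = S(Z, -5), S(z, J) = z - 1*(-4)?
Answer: 15*I*√5/16 ≈ 2.0963*I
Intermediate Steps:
S(z, J) = 4 + z (S(z, J) = z + 4 = 4 + z)
k(Z) = 4 + Z
g = 64 (g = (4 + 0)³ = 4³ = 64)
(√(-6 + 1)*(w(-5, 3)/g))*(-12) = (√(-6 + 1)*(-5/64))*(-12) = (√(-5)*(-5*1/64))*(-12) = ((I*√5)*(-5/64))*(-12) = -5*I*√5/64*(-12) = 15*I*√5/16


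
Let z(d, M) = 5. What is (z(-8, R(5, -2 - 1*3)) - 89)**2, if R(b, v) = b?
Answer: 7056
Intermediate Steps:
(z(-8, R(5, -2 - 1*3)) - 89)**2 = (5 - 89)**2 = (-84)**2 = 7056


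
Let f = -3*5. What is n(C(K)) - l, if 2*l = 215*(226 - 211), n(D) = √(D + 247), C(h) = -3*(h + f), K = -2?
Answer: -3225/2 + √298 ≈ -1595.2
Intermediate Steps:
f = -15
C(h) = 45 - 3*h (C(h) = -3*(h - 15) = -3*(-15 + h) = 45 - 3*h)
n(D) = √(247 + D)
l = 3225/2 (l = (215*(226 - 211))/2 = (215*15)/2 = (½)*3225 = 3225/2 ≈ 1612.5)
n(C(K)) - l = √(247 + (45 - 3*(-2))) - 1*3225/2 = √(247 + (45 + 6)) - 3225/2 = √(247 + 51) - 3225/2 = √298 - 3225/2 = -3225/2 + √298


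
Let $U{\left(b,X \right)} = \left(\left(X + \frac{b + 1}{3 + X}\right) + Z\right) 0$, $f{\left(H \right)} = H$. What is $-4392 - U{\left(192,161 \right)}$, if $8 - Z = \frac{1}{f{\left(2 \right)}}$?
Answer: $-4392$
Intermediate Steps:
$Z = \frac{15}{2}$ ($Z = 8 - \frac{1}{2} = \frac{15}{2} \approx 7.5$)
$U{\left(b,X \right)} = 0$ ($U{\left(b,X \right)} = \left(\left(X + \frac{b + 1}{3 + X}\right) + \frac{15}{2}\right) 0 = \left(\left(X + \frac{1 + b}{3 + X}\right) + \frac{15}{2}\right) 0 = \left(\frac{15}{2} + X + \frac{1 + b}{3 + X}\right) 0 = 0$)
$-4392 - U{\left(192,161 \right)} = -4392 - 0 = -4392 + 0 = -4392$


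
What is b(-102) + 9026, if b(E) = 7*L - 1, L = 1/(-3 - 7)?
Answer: 90243/10 ≈ 9024.3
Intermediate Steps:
L = -⅒ (L = 1/(-10) = -⅒ ≈ -0.10000)
b(E) = -17/10 (b(E) = 7*(-⅒) - 1 = -7/10 - 1 = -17/10)
b(-102) + 9026 = -17/10 + 9026 = 90243/10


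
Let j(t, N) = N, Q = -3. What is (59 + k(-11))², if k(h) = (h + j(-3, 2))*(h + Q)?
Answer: 34225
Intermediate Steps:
k(h) = (-3 + h)*(2 + h) (k(h) = (h + 2)*(h - 3) = (2 + h)*(-3 + h) = (-3 + h)*(2 + h))
(59 + k(-11))² = (59 + (-6 + (-11)² - 1*(-11)))² = (59 + (-6 + 121 + 11))² = (59 + 126)² = 185² = 34225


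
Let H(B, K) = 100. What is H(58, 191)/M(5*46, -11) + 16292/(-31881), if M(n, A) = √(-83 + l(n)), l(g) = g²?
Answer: -16292/31881 + 100*√52817/52817 ≈ -0.075901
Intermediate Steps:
M(n, A) = √(-83 + n²)
H(58, 191)/M(5*46, -11) + 16292/(-31881) = 100/(√(-83 + (5*46)²)) + 16292/(-31881) = 100/(√(-83 + 230²)) + 16292*(-1/31881) = 100/(√(-83 + 52900)) - 16292/31881 = 100/(√52817) - 16292/31881 = 100*(√52817/52817) - 16292/31881 = 100*√52817/52817 - 16292/31881 = -16292/31881 + 100*√52817/52817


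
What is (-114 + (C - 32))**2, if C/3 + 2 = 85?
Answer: 10609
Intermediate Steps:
C = 249 (C = -6 + 3*85 = -6 + 255 = 249)
(-114 + (C - 32))**2 = (-114 + (249 - 32))**2 = (-114 + 217)**2 = 103**2 = 10609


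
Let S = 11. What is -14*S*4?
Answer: -616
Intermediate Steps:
-14*S*4 = -14*11*4 = -154*4 = -616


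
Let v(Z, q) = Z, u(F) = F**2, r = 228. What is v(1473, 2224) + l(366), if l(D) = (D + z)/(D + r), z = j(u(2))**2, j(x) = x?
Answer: 437672/297 ≈ 1473.6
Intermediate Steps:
z = 16 (z = (2**2)**2 = 4**2 = 16)
l(D) = (16 + D)/(228 + D) (l(D) = (D + 16)/(D + 228) = (16 + D)/(228 + D))
v(1473, 2224) + l(366) = 1473 + (16 + 366)/(228 + 366) = 1473 + 382/594 = 1473 + (1/594)*382 = 1473 + 191/297 = 437672/297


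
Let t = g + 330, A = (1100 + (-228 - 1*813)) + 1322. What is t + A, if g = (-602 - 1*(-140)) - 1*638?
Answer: 611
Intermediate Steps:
g = -1100 (g = (-602 + 140) - 638 = -462 - 638 = -1100)
A = 1381 (A = (1100 + (-228 - 813)) + 1322 = (1100 - 1041) + 1322 = 59 + 1322 = 1381)
t = -770 (t = -1100 + 330 = -770)
t + A = -770 + 1381 = 611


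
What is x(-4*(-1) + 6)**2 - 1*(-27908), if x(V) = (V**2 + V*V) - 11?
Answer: 63629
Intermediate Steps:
x(V) = -11 + 2*V**2 (x(V) = (V**2 + V**2) - 11 = 2*V**2 - 11 = -11 + 2*V**2)
x(-4*(-1) + 6)**2 - 1*(-27908) = (-11 + 2*(-4*(-1) + 6)**2)**2 - 1*(-27908) = (-11 + 2*(4 + 6)**2)**2 + 27908 = (-11 + 2*10**2)**2 + 27908 = (-11 + 2*100)**2 + 27908 = (-11 + 200)**2 + 27908 = 189**2 + 27908 = 35721 + 27908 = 63629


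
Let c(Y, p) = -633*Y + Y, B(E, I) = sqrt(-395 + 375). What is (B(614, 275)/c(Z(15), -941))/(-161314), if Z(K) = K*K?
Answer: I*sqrt(5)/11469425400 ≈ 1.9496e-10*I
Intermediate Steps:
Z(K) = K**2
B(E, I) = 2*I*sqrt(5) (B(E, I) = sqrt(-20) = 2*I*sqrt(5))
c(Y, p) = -632*Y
(B(614, 275)/c(Z(15), -941))/(-161314) = ((2*I*sqrt(5))/((-632*15**2)))/(-161314) = ((2*I*sqrt(5))/((-632*225)))*(-1/161314) = ((2*I*sqrt(5))/(-142200))*(-1/161314) = ((2*I*sqrt(5))*(-1/142200))*(-1/161314) = -I*sqrt(5)/71100*(-1/161314) = I*sqrt(5)/11469425400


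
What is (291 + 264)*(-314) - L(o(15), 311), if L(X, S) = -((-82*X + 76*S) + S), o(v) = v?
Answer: -151553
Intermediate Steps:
L(X, S) = -77*S + 82*X (L(X, S) = -(-82*X + 77*S) = -77*S + 82*X)
(291 + 264)*(-314) - L(o(15), 311) = (291 + 264)*(-314) - (-77*311 + 82*15) = 555*(-314) - (-23947 + 1230) = -174270 - 1*(-22717) = -174270 + 22717 = -151553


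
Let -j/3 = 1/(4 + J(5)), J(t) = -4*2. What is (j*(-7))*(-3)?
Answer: 63/4 ≈ 15.750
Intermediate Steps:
J(t) = -8
j = ¾ (j = -3/(4 - 8) = -3/(-4) = -3*(-¼) = ¾ ≈ 0.75000)
(j*(-7))*(-3) = ((¾)*(-7))*(-3) = -21/4*(-3) = 63/4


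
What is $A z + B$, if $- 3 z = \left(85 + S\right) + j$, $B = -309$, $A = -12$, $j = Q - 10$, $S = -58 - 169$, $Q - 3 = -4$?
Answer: $-921$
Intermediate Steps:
$Q = -1$ ($Q = 3 - 4 = -1$)
$S = -227$
$j = -11$ ($j = -1 - 10 = -11$)
$z = 51$ ($z = - \frac{\left(85 - 227\right) - 11}{3} = - \frac{-142 - 11}{3} = \left(- \frac{1}{3}\right) \left(-153\right) = 51$)
$A z + B = \left(-12\right) 51 - 309 = -612 - 309 = -921$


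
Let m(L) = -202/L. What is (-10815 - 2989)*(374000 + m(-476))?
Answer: -5162701858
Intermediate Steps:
(-10815 - 2989)*(374000 + m(-476)) = (-10815 - 2989)*(374000 - 202/(-476)) = -13804*(374000 - 202*(-1/476)) = -13804*(374000 + 101/238) = -13804*89012101/238 = -5162701858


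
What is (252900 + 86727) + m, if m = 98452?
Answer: 438079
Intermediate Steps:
(252900 + 86727) + m = (252900 + 86727) + 98452 = 339627 + 98452 = 438079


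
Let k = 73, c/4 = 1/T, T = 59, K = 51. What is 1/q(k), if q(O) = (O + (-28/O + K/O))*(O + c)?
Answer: 4307/23072472 ≈ 0.00018667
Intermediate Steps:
c = 4/59 ≈ 0.067797
q(O) = (4/59 + O)*(O + 23/O) (q(O) = (O + (-28/O + 51/O))*(O + 4/59) = (O + 23/O)*(4/59 + O) = (4/59 + O)*(O + 23/O))
1/q(k) = 1/(23 + 73² + (4/59)*73 + (92/59)/73) = 1/(23 + 5329 + 292/59 + (92/59)*(1/73)) = 1/(23 + 5329 + 292/59 + 92/4307) = 1/(23072472/4307) = 4307/23072472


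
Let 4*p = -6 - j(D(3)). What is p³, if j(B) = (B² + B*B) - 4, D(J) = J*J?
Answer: -68921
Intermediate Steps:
D(J) = J²
j(B) = -4 + 2*B² (j(B) = (B² + B²) - 4 = 2*B² - 4 = -4 + 2*B²)
p = -41 (p = (-6 - (-4 + 2*(3²)²))/4 = (-6 - (-4 + 2*9²))/4 = (-6 - (-4 + 2*81))/4 = (-6 - (-4 + 162))/4 = (-6 - 1*158)/4 = (-6 - 158)/4 = (¼)*(-164) = -41)
p³ = (-41)³ = -68921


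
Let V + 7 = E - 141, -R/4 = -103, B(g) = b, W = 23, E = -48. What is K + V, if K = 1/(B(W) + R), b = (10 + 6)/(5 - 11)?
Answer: -240685/1228 ≈ -196.00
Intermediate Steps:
b = -8/3 (b = 16/(-6) = 16*(-⅙) = -8/3 ≈ -2.6667)
B(g) = -8/3
R = 412 (R = -4*(-103) = 412)
K = 3/1228 (K = 1/(-8/3 + 412) = 1/(1228/3) = 3/1228 ≈ 0.0024430)
V = -196 (V = -7 + (-48 - 141) = -7 - 189 = -196)
K + V = 3/1228 - 196 = -240685/1228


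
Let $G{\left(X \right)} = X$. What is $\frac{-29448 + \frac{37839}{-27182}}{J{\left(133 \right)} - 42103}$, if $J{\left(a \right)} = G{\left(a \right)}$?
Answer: $\frac{53366225}{76055236} \approx 0.70168$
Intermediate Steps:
$J{\left(a \right)} = a$
$\frac{-29448 + \frac{37839}{-27182}}{J{\left(133 \right)} - 42103} = \frac{-29448 + \frac{37839}{-27182}}{133 - 42103} = \frac{-29448 + 37839 \left(- \frac{1}{27182}\right)}{-41970} = \left(-29448 - \frac{37839}{27182}\right) \left(- \frac{1}{41970}\right) = \left(- \frac{800493375}{27182}\right) \left(- \frac{1}{41970}\right) = \frac{53366225}{76055236}$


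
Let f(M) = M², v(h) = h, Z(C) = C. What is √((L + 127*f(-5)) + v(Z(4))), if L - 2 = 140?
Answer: 9*√41 ≈ 57.628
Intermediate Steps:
L = 142 (L = 2 + 140 = 142)
√((L + 127*f(-5)) + v(Z(4))) = √((142 + 127*(-5)²) + 4) = √((142 + 127*25) + 4) = √((142 + 3175) + 4) = √(3317 + 4) = √3321 = 9*√41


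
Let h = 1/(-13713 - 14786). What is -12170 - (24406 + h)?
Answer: -1042379423/28499 ≈ -36576.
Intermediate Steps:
h = -1/28499 (h = 1/(-28499) = -1/28499 ≈ -3.5089e-5)
-12170 - (24406 + h) = -12170 - (24406 - 1/28499) = -12170 - 1*695546593/28499 = -12170 - 695546593/28499 = -1042379423/28499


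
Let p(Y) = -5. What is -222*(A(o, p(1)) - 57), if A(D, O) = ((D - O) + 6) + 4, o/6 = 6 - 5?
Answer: 7992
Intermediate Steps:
o = 6 (o = 6*(6 - 5) = 6*1 = 6)
A(D, O) = 10 + D - O (A(D, O) = (6 + D - O) + 4 = 10 + D - O)
-222*(A(o, p(1)) - 57) = -222*((10 + 6 - 1*(-5)) - 57) = -222*((10 + 6 + 5) - 57) = -222*(21 - 57) = -222*(-36) = 7992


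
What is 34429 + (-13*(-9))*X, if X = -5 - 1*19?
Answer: 31621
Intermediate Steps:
X = -24 (X = -5 - 19 = -24)
34429 + (-13*(-9))*X = 34429 - 13*(-9)*(-24) = 34429 + 117*(-24) = 34429 - 2808 = 31621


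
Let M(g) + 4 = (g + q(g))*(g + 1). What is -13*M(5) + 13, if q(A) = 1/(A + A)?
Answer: -1664/5 ≈ -332.80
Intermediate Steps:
q(A) = 1/(2*A)
M(g) = -4 + (1 + g)*(g + 1/(2*g)) (M(g) = -4 + (g + 1/(2*g))*(g + 1) = -4 + (g + 1/(2*g))*(1 + g) = -4 + (1 + g)*(g + 1/(2*g)))
-13*M(5) + 13 = -13*(-7/2 + 5 + 5² + (½)/5) + 13 = -13*(-7/2 + 5 + 25 + (½)*(⅕)) + 13 = -13*(-7/2 + 5 + 25 + ⅒) + 13 = -13*133/5 + 13 = -1729/5 + 13 = -1664/5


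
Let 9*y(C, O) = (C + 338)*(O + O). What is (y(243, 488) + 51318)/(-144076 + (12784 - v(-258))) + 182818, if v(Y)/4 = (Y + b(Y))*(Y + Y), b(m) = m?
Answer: 89471448067/489402 ≈ 1.8282e+5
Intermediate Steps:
y(C, O) = 2*O*(338 + C)/9 (y(C, O) = ((C + 338)*(O + O))/9 = ((338 + C)*(2*O))/9 = (2*O*(338 + C))/9 = 2*O*(338 + C)/9)
v(Y) = 16*Y² (v(Y) = 4*((Y + Y)*(Y + Y)) = 4*((2*Y)*(2*Y)) = 4*(4*Y²) = 16*Y²)
(y(243, 488) + 51318)/(-144076 + (12784 - v(-258))) + 182818 = ((2/9)*488*(338 + 243) + 51318)/(-144076 + (12784 - 16*(-258)²)) + 182818 = ((2/9)*488*581 + 51318)/(-144076 + (12784 - 16*66564)) + 182818 = (567056/9 + 51318)/(-144076 + (12784 - 1*1065024)) + 182818 = 1028918/(9*(-144076 + (12784 - 1065024))) + 182818 = 1028918/(9*(-144076 - 1052240)) + 182818 = (1028918/9)/(-1196316) + 182818 = (1028918/9)*(-1/1196316) + 182818 = -46769/489402 + 182818 = 89471448067/489402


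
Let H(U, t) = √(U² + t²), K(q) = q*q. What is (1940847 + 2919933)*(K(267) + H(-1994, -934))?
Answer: 346520145420 + 9721560*√1212098 ≈ 3.5722e+11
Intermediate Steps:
K(q) = q²
(1940847 + 2919933)*(K(267) + H(-1994, -934)) = (1940847 + 2919933)*(267² + √((-1994)² + (-934)²)) = 4860780*(71289 + √(3976036 + 872356)) = 4860780*(71289 + √4848392) = 4860780*(71289 + 2*√1212098) = 346520145420 + 9721560*√1212098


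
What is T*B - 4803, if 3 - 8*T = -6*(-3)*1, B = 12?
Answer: -9651/2 ≈ -4825.5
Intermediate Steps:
T = -15/8 (T = 3/8 - (-6*(-3))/8 = 3/8 - 9/4 = -15/8 ≈ -1.8750)
T*B - 4803 = -15/8*12 - 4803 = -45/2 - 4803 = -9651/2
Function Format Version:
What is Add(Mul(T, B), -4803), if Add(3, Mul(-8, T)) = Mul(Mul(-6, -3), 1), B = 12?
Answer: Rational(-9651, 2) ≈ -4825.5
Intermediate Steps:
T = Rational(-15, 8) (T = Add(Rational(3, 8), Mul(Rational(-1, 8), Mul(Mul(-6, -3), 1))) = Add(Rational(3, 8), Mul(Rational(-1, 8), Mul(18, 1))) = Add(Rational(3, 8), Mul(Rational(-1, 8), 18)) = Add(Rational(3, 8), Rational(-9, 4)) = Rational(-15, 8) ≈ -1.8750)
Add(Mul(T, B), -4803) = Add(Mul(Rational(-15, 8), 12), -4803) = Add(Rational(-45, 2), -4803) = Rational(-9651, 2)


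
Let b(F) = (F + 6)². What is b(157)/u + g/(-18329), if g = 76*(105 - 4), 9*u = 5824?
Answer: 4338143785/106748096 ≈ 40.639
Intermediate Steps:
b(F) = (6 + F)²
u = 5824/9 (u = (⅑)*5824 = 5824/9 ≈ 647.11)
g = 7676 (g = 76*101 = 7676)
b(157)/u + g/(-18329) = (6 + 157)²/(5824/9) + 7676/(-18329) = 163²*(9/5824) + 7676*(-1/18329) = 26569*(9/5824) - 7676/18329 = 239121/5824 - 7676/18329 = 4338143785/106748096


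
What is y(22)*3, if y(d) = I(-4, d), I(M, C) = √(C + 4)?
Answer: 3*√26 ≈ 15.297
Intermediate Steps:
I(M, C) = √(4 + C)
y(d) = √(4 + d)
y(22)*3 = √(4 + 22)*3 = √26*3 = 3*√26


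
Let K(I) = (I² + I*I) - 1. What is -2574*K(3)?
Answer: -43758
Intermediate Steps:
K(I) = -1 + 2*I² (K(I) = (I² + I²) - 1 = 2*I² - 1 = -1 + 2*I²)
-2574*K(3) = -2574*(-1 + 2*3²) = -2574*(-1 + 2*9) = -2574*(-1 + 18) = -2574*17 = -43758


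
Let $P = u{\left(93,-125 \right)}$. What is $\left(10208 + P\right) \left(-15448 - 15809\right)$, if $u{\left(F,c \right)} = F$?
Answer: $-321978357$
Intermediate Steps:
$P = 93$
$\left(10208 + P\right) \left(-15448 - 15809\right) = \left(10208 + 93\right) \left(-15448 - 15809\right) = 10301 \left(-31257\right) = -321978357$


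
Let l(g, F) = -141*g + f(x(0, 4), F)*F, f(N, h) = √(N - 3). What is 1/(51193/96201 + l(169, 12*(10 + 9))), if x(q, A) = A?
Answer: -96201/2270388608 ≈ -4.2372e-5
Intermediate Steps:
f(N, h) = √(-3 + N)
l(g, F) = F - 141*g (l(g, F) = -141*g + √(-3 + 4)*F = -141*g + √1*F = -141*g + 1*F = -141*g + F = F - 141*g)
1/(51193/96201 + l(169, 12*(10 + 9))) = 1/(51193/96201 + (12*(10 + 9) - 141*169)) = 1/(51193*(1/96201) + (12*19 - 23829)) = 1/(51193/96201 + (228 - 23829)) = 1/(51193/96201 - 23601) = 1/(-2270388608/96201) = -96201/2270388608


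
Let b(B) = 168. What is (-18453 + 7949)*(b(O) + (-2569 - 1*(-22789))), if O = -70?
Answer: -214155552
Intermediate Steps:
(-18453 + 7949)*(b(O) + (-2569 - 1*(-22789))) = (-18453 + 7949)*(168 + (-2569 - 1*(-22789))) = -10504*(168 + (-2569 + 22789)) = -10504*(168 + 20220) = -10504*20388 = -214155552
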